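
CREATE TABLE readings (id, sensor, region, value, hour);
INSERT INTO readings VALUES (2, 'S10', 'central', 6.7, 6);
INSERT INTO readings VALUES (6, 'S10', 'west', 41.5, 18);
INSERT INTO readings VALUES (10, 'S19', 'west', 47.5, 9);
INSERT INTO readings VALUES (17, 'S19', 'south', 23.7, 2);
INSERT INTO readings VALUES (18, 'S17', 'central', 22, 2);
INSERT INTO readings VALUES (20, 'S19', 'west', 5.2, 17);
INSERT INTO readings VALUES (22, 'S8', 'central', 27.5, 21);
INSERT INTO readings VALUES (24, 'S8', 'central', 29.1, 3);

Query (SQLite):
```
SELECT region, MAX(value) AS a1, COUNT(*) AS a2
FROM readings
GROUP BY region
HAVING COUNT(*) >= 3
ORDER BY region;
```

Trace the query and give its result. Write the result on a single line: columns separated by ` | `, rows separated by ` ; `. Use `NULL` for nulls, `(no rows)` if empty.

central | 29.1 | 4 ; west | 47.5 | 3

Group readings by region.
Per group compute: MAX(value), COUNT(*).
HAVING: drop groups with fewer than 3 rows.
  central: ids {2, 18, 22, 24} → MAX(value)=29.1, COUNT(*)=4
  south: ids {17} → MAX(value)=23.7, COUNT(*)=1
  west: ids {6, 10, 20} → MAX(value)=47.5, COUNT(*)=3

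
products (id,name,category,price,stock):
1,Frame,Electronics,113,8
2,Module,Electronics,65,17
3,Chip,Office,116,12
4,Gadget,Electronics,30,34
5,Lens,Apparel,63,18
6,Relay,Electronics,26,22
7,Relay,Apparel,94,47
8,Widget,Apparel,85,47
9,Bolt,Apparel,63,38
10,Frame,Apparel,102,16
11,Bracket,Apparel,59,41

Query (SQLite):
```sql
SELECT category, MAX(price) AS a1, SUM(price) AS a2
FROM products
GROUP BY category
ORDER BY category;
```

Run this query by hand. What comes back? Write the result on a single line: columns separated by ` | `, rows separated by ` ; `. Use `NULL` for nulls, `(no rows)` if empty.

Apparel | 102 | 466 ; Electronics | 113 | 234 ; Office | 116 | 116

Group products by category.
Per group compute: MAX(price), SUM(price).
  Apparel: ids {5, 7, 8, 9, 10, 11} → MAX(price)=102, SUM(price)=466
  Electronics: ids {1, 2, 4, 6} → MAX(price)=113, SUM(price)=234
  Office: ids {3} → MAX(price)=116, SUM(price)=116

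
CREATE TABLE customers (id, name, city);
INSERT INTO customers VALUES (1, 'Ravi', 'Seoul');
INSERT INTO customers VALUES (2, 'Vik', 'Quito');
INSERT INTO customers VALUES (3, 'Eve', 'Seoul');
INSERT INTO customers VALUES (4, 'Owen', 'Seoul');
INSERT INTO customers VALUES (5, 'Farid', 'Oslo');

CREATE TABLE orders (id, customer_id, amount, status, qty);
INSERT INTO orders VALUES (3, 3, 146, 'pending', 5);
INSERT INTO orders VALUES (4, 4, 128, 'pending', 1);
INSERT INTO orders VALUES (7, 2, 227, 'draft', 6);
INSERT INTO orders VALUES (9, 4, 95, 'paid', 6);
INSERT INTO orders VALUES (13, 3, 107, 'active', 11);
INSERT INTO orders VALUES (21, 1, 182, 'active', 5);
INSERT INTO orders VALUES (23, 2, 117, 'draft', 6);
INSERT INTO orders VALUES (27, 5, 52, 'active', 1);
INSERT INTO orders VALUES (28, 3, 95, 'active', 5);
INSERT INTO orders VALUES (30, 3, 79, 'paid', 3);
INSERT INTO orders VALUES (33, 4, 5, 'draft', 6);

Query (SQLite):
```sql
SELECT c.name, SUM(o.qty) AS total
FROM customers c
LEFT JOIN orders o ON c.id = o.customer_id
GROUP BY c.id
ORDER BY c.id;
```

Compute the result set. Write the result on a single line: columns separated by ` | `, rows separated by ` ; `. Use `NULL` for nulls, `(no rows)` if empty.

LEFT JOIN keeps every customers row; unmatched ones get NULL for orders columns.
Group by customers.id and compute SUM(o.qty). SUM over an all-NULL group is NULL.
  1: ids {21} → SUM(o.qty)=5
  2: ids {7, 23} → SUM(o.qty)=12
  3: ids {3, 13, 28, 30} → SUM(o.qty)=24
  4: ids {4, 9, 33} → SUM(o.qty)=13
  5: ids {27} → SUM(o.qty)=1

Ravi | 5 ; Vik | 12 ; Eve | 24 ; Owen | 13 ; Farid | 1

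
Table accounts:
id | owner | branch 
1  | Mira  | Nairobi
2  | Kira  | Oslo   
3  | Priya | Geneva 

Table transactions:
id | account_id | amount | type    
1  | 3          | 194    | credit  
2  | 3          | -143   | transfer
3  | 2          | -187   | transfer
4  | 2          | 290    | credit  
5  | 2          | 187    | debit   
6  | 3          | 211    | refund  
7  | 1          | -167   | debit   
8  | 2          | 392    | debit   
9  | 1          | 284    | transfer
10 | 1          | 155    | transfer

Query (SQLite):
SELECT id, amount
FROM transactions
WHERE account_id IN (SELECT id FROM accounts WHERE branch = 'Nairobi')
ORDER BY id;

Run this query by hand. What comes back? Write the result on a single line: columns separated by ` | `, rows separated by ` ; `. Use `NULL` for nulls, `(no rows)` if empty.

7 | -167 ; 9 | 284 ; 10 | 155

Inner query: accounts.id where branch = 'Nairobi'.
Outer: keep transactions rows whose account_id is in that set.
Inner query → {1}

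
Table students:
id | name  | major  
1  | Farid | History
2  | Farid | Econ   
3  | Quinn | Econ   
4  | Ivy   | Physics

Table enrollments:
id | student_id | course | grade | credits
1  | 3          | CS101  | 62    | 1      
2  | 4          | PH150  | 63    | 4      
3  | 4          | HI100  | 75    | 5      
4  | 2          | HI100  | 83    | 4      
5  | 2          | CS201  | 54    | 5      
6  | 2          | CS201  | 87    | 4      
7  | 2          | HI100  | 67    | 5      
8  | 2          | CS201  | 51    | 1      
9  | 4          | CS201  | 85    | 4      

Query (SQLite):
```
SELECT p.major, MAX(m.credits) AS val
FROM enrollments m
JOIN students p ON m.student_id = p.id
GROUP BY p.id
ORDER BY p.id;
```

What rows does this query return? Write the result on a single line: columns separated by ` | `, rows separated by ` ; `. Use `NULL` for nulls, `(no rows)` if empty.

Econ | 5 ; Econ | 1 ; Physics | 5

Join each enrollments row to its students via student_id.
Group joined rows by students.id; compute MAX(m.credits) per group.
  2: ids {4, 5, 6, 7, 8} → MAX(m.credits)=5
  3: ids {1} → MAX(m.credits)=1
  4: ids {2, 3, 9} → MAX(m.credits)=5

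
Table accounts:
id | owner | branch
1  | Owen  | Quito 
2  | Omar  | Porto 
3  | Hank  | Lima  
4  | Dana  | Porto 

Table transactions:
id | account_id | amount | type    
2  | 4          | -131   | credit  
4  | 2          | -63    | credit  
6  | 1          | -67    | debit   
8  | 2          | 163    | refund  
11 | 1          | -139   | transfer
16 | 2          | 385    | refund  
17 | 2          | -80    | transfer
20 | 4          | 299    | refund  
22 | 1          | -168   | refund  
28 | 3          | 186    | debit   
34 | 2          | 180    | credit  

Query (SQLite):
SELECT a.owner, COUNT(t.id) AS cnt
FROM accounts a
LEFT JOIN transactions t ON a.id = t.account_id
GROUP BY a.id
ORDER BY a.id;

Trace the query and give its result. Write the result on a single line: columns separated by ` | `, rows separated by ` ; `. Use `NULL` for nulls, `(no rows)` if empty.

Owen | 3 ; Omar | 5 ; Hank | 1 ; Dana | 2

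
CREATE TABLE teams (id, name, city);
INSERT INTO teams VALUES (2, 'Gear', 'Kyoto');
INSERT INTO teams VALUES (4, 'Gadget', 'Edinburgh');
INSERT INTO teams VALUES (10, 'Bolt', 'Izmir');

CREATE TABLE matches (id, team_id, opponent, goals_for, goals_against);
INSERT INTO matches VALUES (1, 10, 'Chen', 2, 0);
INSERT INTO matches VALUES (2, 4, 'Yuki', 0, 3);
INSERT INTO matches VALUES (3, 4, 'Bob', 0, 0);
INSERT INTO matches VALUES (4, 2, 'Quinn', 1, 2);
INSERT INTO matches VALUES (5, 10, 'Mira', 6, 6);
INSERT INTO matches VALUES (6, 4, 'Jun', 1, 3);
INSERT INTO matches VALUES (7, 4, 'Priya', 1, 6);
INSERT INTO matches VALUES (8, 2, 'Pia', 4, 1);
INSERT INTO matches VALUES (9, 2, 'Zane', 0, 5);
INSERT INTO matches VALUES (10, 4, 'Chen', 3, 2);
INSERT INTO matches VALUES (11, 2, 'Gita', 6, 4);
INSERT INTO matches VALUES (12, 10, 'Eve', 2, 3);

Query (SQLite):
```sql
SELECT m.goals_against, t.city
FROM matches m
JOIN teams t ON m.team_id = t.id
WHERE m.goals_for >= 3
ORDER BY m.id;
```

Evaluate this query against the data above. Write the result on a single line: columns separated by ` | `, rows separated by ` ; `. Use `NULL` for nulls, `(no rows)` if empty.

Each matches row matches the teams row where team_id = teams.id.
Then keep rows with m.goals_for >= 3.

6 | Izmir ; 1 | Kyoto ; 2 | Edinburgh ; 4 | Kyoto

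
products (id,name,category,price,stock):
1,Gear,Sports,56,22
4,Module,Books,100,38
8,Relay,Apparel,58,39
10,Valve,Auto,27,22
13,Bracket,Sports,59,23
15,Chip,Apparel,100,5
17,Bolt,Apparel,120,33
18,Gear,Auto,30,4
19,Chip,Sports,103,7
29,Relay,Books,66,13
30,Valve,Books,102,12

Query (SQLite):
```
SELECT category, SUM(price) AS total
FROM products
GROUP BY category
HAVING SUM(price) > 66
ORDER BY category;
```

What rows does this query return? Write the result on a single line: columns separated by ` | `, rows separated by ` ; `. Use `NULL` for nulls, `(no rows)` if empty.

Partition products by category; compute SUM(price) within each group.
HAVING: keep groups where SUM(price) > 66.
  Apparel: ids {8, 15, 17} → SUM(price)=278
  Auto: ids {10, 18} → SUM(price)=57
  Books: ids {4, 29, 30} → SUM(price)=268
  Sports: ids {1, 13, 19} → SUM(price)=218

Apparel | 278 ; Books | 268 ; Sports | 218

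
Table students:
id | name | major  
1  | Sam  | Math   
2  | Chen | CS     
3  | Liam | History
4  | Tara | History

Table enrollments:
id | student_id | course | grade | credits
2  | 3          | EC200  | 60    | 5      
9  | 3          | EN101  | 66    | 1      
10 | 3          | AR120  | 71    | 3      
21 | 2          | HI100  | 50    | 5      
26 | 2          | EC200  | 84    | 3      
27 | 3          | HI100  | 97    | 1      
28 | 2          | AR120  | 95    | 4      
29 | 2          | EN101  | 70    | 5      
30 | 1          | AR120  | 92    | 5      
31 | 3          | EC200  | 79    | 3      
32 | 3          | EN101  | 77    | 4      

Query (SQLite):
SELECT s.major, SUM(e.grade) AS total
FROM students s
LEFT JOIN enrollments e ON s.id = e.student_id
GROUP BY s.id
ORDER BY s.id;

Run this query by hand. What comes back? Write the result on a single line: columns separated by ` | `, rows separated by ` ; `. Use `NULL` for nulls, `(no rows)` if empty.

Math | 92 ; CS | 299 ; History | 450 ; History | NULL

LEFT JOIN keeps every students row; unmatched ones get NULL for enrollments columns.
Group by students.id and compute SUM(e.grade). SUM over an all-NULL group is NULL.
  1: ids {30} → SUM(e.grade)=92
  2: ids {21, 26, 28, 29} → SUM(e.grade)=299
  3: ids {2, 9, 10, 27, 31, 32} → SUM(e.grade)=450
  4: ids {—} → SUM(e.grade)=NULL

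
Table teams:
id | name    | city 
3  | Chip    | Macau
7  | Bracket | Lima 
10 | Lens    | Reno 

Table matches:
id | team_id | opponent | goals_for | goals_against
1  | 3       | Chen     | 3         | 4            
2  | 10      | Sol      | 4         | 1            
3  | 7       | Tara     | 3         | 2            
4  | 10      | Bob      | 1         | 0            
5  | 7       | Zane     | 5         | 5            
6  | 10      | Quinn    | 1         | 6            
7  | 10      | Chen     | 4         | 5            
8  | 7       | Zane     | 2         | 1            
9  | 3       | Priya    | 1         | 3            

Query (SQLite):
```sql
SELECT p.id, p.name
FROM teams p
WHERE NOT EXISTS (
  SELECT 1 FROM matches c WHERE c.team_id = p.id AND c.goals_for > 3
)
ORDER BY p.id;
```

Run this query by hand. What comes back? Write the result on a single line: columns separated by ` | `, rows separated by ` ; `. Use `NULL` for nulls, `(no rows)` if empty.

For each teams row, check whether any matches with matching team_id has goals_for > 3.
Keep rows where that is false.

3 | Chip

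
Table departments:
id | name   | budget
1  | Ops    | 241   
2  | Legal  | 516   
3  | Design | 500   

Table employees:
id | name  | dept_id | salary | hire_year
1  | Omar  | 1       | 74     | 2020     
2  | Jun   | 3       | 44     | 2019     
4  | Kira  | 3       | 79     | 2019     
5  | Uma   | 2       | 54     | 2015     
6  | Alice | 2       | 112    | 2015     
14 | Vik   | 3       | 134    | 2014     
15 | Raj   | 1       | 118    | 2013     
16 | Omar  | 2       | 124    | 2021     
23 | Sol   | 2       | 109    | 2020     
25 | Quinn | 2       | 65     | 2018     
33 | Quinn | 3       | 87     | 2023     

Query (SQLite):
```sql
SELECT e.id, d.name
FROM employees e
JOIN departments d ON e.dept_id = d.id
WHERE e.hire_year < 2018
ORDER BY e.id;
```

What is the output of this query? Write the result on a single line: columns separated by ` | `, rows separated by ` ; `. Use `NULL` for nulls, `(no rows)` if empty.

Each employees row matches the departments row where dept_id = departments.id.
Then keep rows with e.hire_year < 2018.

5 | Legal ; 6 | Legal ; 14 | Design ; 15 | Ops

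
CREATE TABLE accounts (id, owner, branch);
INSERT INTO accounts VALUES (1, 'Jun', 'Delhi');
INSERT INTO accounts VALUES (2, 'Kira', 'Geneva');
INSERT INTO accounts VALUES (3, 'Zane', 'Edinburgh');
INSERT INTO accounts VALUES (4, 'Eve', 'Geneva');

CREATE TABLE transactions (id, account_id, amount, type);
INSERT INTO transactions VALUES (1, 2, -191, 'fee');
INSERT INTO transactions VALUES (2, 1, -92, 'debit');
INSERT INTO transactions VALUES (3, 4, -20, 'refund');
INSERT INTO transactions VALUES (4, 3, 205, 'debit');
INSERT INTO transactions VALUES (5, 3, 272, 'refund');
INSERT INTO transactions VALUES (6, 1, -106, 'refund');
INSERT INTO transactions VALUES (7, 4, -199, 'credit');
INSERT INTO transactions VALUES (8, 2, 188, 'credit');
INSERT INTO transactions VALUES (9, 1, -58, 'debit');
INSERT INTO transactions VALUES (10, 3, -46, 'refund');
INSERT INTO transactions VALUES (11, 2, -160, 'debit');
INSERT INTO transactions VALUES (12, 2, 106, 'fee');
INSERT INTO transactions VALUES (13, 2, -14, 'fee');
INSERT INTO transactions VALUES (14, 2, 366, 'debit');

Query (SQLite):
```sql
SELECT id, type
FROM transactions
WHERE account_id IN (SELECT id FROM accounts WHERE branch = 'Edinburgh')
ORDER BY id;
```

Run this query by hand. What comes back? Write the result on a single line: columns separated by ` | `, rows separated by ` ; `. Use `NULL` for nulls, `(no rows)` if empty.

Inner query: accounts.id where branch = 'Edinburgh'.
Outer: keep transactions rows whose account_id is in that set.
Inner query → {3}

4 | debit ; 5 | refund ; 10 | refund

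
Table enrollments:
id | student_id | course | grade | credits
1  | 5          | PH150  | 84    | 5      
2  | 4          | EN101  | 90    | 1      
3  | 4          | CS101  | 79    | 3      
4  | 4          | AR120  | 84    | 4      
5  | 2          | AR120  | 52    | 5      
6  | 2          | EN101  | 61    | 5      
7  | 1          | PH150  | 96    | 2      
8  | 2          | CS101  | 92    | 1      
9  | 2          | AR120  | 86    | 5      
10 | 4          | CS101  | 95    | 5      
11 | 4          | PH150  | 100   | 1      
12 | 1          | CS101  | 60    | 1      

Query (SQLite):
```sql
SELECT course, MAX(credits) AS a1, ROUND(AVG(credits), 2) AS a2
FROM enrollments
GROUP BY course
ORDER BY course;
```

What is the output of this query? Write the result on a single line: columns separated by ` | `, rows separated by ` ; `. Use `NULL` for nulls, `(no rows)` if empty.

AR120 | 5 | 4.67 ; CS101 | 5 | 2.5 ; EN101 | 5 | 3 ; PH150 | 5 | 2.67

Group enrollments by course.
Per group compute: MAX(credits), ROUND(AVG(credits), 2).
  AR120: ids {4, 5, 9} → MAX(credits)=5, ROUND(AVG(credits), 2)=4.67
  CS101: ids {3, 8, 10, 12} → MAX(credits)=5, ROUND(AVG(credits), 2)=2.5
  EN101: ids {2, 6} → MAX(credits)=5, ROUND(AVG(credits), 2)=3
  PH150: ids {1, 7, 11} → MAX(credits)=5, ROUND(AVG(credits), 2)=2.67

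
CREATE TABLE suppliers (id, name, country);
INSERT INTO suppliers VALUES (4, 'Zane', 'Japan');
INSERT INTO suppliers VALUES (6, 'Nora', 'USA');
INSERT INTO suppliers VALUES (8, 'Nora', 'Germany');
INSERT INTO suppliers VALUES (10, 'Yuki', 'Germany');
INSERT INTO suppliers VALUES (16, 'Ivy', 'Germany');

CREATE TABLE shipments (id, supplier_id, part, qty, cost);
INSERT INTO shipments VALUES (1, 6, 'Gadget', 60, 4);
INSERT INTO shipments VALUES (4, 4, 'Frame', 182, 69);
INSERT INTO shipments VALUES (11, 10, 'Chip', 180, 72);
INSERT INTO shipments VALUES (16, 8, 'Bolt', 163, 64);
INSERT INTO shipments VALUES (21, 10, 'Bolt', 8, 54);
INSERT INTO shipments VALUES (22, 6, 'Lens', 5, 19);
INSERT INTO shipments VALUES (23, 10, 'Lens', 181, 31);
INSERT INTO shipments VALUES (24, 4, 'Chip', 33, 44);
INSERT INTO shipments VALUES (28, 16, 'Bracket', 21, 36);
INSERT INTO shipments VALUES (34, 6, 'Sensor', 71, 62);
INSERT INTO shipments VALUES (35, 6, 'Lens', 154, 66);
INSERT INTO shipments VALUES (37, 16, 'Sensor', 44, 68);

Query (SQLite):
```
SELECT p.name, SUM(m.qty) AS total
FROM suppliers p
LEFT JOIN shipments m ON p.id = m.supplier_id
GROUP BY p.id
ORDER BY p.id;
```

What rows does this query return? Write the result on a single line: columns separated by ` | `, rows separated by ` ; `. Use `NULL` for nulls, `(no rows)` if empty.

LEFT JOIN keeps every suppliers row; unmatched ones get NULL for shipments columns.
Group by suppliers.id and compute SUM(m.qty). SUM over an all-NULL group is NULL.
  4: ids {4, 24} → SUM(m.qty)=215
  6: ids {1, 22, 34, 35} → SUM(m.qty)=290
  8: ids {16} → SUM(m.qty)=163
  10: ids {11, 21, 23} → SUM(m.qty)=369
  16: ids {28, 37} → SUM(m.qty)=65

Zane | 215 ; Nora | 290 ; Nora | 163 ; Yuki | 369 ; Ivy | 65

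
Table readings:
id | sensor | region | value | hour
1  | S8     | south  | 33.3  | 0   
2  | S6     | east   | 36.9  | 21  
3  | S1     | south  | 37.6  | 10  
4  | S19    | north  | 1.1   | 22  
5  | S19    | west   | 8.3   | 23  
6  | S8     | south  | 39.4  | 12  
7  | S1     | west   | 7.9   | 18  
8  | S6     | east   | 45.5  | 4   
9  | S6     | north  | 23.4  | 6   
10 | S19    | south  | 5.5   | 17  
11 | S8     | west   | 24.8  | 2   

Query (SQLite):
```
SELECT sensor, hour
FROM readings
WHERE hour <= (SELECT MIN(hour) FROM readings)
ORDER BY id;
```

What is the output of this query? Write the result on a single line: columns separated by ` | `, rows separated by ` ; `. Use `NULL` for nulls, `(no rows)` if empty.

S8 | 0

Scalar subquery: MIN(hour) over all readings rows = 0.
Keep rows where hour <= that value.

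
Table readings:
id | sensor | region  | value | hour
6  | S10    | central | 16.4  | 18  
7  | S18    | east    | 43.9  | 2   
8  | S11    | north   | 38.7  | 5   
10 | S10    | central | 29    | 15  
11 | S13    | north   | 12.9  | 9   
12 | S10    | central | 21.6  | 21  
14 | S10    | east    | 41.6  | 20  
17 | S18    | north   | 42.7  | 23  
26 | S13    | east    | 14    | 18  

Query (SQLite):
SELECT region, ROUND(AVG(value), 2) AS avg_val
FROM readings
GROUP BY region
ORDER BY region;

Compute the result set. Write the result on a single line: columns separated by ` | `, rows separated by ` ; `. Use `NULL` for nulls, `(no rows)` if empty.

central | 22.33 ; east | 33.17 ; north | 31.43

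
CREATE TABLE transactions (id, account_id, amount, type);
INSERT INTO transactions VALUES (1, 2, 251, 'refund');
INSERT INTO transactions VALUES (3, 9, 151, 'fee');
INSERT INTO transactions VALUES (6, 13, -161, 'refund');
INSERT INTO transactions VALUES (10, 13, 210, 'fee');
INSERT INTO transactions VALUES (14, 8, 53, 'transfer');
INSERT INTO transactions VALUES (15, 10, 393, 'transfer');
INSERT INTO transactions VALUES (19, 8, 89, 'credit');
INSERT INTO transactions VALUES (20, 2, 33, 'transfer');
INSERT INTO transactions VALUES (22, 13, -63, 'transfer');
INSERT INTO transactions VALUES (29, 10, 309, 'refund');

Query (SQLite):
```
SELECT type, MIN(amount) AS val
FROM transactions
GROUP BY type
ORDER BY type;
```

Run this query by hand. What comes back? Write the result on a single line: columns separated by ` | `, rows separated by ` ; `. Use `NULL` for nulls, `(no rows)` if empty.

Partition transactions by type; compute MIN(amount) within each group.
  credit: ids {19} → MIN(amount)=89
  fee: ids {3, 10} → MIN(amount)=151
  refund: ids {1, 6, 29} → MIN(amount)=-161
  transfer: ids {14, 15, 20, 22} → MIN(amount)=-63

credit | 89 ; fee | 151 ; refund | -161 ; transfer | -63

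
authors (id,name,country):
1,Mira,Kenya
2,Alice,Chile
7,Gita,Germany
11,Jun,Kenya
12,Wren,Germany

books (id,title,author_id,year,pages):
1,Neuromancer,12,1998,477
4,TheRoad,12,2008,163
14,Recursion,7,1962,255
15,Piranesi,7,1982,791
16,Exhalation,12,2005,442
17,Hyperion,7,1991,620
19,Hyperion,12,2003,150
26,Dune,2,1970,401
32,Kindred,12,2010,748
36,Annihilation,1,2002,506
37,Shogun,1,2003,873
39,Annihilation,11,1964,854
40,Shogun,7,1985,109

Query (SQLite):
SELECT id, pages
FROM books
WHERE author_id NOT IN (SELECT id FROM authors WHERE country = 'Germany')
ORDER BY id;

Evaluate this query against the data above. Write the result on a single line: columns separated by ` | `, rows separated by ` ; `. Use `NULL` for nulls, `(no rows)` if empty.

26 | 401 ; 36 | 506 ; 37 | 873 ; 39 | 854

Inner query: authors.id where country = 'Germany'.
Outer: keep books rows whose author_id is not in that set.
Inner query → {7, 12}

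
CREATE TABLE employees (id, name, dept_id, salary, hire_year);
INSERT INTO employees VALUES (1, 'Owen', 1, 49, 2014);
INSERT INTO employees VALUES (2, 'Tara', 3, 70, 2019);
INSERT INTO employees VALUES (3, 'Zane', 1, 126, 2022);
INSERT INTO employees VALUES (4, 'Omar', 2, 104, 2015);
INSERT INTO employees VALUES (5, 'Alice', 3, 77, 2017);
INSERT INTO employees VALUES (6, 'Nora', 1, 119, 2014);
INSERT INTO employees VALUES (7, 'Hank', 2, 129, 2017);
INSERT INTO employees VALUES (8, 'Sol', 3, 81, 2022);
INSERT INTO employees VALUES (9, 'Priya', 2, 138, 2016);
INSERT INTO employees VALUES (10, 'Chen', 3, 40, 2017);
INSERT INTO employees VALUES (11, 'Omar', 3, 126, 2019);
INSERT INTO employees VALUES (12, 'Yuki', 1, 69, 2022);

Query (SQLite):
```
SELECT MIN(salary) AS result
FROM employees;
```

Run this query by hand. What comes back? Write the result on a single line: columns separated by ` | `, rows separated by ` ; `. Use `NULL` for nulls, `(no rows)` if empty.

All salary values: [49, 70, 126, 104, 77, 119, 129, 81, 138, 40, 126, 69].
MIN of non-NULL values = 40.

40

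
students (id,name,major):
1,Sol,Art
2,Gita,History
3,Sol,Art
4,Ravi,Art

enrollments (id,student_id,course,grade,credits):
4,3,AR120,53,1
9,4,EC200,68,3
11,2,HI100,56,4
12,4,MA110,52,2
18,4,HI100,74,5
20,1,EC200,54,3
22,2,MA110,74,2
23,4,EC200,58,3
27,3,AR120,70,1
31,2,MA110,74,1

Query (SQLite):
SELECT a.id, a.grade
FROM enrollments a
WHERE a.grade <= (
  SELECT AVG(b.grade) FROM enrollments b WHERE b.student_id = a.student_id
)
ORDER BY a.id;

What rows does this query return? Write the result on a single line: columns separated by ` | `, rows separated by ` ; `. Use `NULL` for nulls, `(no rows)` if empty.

4 | 53 ; 11 | 56 ; 12 | 52 ; 20 | 54 ; 23 | 58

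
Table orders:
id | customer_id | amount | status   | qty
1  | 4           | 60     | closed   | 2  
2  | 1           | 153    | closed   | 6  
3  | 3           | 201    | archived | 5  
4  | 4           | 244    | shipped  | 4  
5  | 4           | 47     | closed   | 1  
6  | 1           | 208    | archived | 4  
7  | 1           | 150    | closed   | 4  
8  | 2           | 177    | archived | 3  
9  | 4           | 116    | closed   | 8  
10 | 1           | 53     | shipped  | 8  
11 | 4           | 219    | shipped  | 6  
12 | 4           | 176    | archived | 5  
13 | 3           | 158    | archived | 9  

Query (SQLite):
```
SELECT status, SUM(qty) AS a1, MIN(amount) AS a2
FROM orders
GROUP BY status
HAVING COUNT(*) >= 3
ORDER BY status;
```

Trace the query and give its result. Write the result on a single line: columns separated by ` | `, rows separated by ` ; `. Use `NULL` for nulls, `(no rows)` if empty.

archived | 26 | 158 ; closed | 21 | 47 ; shipped | 18 | 53

Group orders by status.
Per group compute: SUM(qty), MIN(amount).
HAVING: drop groups with fewer than 3 rows.
  archived: ids {3, 6, 8, 12, 13} → SUM(qty)=26, MIN(amount)=158
  closed: ids {1, 2, 5, 7, 9} → SUM(qty)=21, MIN(amount)=47
  shipped: ids {4, 10, 11} → SUM(qty)=18, MIN(amount)=53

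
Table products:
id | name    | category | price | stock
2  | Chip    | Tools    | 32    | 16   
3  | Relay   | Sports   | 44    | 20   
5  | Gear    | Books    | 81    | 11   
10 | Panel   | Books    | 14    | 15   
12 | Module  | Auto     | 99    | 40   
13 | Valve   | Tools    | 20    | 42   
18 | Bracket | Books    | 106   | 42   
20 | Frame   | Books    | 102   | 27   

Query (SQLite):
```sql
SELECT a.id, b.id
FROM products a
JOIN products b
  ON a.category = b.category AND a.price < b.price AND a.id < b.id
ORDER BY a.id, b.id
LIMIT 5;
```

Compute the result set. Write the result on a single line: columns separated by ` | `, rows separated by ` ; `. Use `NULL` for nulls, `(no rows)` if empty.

5 | 18 ; 5 | 20 ; 10 | 18 ; 10 | 20

Pairs (a,b) with same category, a.price < b.price, a.id < b.id.
category groups: Auto:{12} Books:{5,10,18,20} Sports:{3} Tools:{2,13}
Ordered by (a.id, b.id); first 5.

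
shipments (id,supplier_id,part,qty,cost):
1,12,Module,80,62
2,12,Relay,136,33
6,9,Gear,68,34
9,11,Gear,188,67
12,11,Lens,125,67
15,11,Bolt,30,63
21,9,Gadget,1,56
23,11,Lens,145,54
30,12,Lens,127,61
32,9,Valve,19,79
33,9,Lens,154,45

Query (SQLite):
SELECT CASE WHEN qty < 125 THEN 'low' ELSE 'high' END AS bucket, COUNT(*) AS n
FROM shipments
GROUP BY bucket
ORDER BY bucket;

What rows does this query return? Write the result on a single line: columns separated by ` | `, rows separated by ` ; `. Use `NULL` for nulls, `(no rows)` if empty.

Bucket rows by qty < 125 → 'low' else 'high'; count each bucket.

high | 6 ; low | 5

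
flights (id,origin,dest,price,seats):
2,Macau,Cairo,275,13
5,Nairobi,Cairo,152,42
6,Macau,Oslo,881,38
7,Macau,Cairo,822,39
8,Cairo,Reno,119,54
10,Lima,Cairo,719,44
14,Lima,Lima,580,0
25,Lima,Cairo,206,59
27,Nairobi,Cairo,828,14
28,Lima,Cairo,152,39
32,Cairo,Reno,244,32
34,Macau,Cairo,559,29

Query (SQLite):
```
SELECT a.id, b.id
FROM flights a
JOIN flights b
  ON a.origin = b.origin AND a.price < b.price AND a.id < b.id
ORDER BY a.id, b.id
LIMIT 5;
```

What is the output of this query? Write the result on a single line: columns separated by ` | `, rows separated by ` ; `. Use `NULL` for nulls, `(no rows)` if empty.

Pairs (a,b) with same origin, a.price < b.price, a.id < b.id.
origin groups: Cairo:{8,32} Lima:{10,14,25,28} Macau:{2,6,7,34} Nairobi:{5,27}
Ordered by (a.id, b.id); first 5.

2 | 6 ; 2 | 7 ; 2 | 34 ; 5 | 27 ; 8 | 32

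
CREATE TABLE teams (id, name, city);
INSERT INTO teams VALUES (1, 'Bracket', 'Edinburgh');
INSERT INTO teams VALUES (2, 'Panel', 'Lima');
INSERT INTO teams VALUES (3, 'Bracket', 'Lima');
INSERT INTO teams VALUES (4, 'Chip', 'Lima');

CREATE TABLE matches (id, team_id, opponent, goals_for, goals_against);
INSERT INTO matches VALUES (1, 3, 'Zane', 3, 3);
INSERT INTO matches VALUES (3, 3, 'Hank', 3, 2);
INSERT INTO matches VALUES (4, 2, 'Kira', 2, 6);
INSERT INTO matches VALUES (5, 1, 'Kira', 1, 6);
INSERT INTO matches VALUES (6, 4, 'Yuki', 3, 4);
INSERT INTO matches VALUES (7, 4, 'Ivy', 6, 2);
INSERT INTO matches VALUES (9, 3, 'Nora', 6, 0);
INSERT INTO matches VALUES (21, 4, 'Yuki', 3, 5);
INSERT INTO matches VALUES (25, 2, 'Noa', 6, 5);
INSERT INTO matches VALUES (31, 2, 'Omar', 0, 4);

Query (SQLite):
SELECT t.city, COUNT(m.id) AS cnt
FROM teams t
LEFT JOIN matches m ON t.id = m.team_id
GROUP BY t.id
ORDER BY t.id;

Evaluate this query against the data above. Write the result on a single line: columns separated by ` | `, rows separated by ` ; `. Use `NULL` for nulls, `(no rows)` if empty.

Edinburgh | 1 ; Lima | 3 ; Lima | 3 ; Lima | 3

LEFT JOIN keeps every teams row; unmatched ones get NULL for matches columns.
Group by teams.id and compute COUNT(m.id). COUNT(col) of an all-NULL group is 0.
  1: ids {5} → COUNT(m.id)=1
  2: ids {4, 25, 31} → COUNT(m.id)=3
  3: ids {1, 3, 9} → COUNT(m.id)=3
  4: ids {6, 7, 21} → COUNT(m.id)=3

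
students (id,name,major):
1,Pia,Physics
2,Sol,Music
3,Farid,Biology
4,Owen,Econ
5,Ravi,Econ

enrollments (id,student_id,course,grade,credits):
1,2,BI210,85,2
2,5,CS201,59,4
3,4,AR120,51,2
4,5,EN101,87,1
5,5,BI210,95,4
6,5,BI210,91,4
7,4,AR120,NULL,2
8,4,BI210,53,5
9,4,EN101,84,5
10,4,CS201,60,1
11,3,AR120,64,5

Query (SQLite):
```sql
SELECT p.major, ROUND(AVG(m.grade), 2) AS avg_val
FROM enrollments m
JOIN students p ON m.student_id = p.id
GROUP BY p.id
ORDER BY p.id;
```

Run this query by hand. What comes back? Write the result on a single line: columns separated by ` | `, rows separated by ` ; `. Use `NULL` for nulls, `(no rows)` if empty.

Music | 85 ; Biology | 64 ; Econ | 62 ; Econ | 83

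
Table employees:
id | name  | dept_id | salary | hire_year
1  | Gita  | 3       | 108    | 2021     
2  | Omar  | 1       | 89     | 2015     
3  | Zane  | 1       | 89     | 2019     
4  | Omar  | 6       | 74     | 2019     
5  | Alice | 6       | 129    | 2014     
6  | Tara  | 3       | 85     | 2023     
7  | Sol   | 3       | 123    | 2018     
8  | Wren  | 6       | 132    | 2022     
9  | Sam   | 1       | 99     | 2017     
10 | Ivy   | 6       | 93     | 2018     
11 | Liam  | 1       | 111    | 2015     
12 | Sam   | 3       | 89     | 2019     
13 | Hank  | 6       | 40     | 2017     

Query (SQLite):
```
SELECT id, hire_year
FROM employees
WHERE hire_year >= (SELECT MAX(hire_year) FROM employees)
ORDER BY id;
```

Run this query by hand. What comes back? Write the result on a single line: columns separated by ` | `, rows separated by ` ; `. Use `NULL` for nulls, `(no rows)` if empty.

6 | 2023

Scalar subquery: MAX(hire_year) over all employees rows = 2023.
Keep rows where hire_year >= that value.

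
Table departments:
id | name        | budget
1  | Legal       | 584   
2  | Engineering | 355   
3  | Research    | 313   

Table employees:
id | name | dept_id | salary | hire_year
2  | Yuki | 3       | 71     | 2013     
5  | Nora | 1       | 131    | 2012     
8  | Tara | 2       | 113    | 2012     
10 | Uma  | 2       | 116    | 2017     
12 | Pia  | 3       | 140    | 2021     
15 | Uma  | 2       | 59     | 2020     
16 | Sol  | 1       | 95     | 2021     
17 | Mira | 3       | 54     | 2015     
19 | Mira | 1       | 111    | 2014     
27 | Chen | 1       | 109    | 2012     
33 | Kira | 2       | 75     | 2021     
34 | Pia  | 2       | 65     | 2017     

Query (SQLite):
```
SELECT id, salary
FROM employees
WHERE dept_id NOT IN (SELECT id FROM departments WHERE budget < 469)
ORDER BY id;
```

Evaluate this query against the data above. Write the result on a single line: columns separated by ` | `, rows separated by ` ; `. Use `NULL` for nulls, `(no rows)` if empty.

Inner query: departments.id where budget < 469.
Outer: keep employees rows whose dept_id is not in that set.
Inner query → {2, 3}

5 | 131 ; 16 | 95 ; 19 | 111 ; 27 | 109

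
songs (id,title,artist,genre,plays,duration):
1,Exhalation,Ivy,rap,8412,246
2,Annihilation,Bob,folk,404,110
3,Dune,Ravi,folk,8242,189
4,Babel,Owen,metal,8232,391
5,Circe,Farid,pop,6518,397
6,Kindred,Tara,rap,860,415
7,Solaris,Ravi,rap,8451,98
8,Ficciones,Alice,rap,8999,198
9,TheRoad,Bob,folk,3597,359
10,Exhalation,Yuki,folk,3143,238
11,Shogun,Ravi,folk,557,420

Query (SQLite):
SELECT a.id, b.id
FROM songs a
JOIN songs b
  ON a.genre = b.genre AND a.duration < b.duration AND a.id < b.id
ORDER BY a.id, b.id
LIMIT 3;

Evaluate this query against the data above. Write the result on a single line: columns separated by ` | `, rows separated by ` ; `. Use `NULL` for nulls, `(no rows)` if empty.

Pairs (a,b) with same genre, a.duration < b.duration, a.id < b.id.
genre groups: folk:{2,3,9,10,11} metal:{4} pop:{5} rap:{1,6,7,8}
Ordered by (a.id, b.id); first 3.

1 | 6 ; 2 | 3 ; 2 | 9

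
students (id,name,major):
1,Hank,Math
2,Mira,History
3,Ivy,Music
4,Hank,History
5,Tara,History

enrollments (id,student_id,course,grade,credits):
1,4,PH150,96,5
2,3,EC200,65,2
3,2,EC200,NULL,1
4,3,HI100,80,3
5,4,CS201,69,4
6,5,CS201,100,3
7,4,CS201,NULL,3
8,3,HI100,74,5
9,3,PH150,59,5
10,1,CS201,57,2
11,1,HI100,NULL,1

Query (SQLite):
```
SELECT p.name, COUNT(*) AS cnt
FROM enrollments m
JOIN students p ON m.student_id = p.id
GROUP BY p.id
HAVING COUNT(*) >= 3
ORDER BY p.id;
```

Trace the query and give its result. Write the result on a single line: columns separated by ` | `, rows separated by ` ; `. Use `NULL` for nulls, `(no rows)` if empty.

Join each enrollments row to its students via student_id.
Group joined rows by students.id; compute COUNT(*) per group.
HAVING: keep groups with count ≥ 3.
  1: ids {10, 11} → COUNT(*)=2
  2: ids {3} → COUNT(*)=1
  3: ids {2, 4, 8, 9} → COUNT(*)=4
  4: ids {1, 5, 7} → COUNT(*)=3
  5: ids {6} → COUNT(*)=1

Ivy | 4 ; Hank | 3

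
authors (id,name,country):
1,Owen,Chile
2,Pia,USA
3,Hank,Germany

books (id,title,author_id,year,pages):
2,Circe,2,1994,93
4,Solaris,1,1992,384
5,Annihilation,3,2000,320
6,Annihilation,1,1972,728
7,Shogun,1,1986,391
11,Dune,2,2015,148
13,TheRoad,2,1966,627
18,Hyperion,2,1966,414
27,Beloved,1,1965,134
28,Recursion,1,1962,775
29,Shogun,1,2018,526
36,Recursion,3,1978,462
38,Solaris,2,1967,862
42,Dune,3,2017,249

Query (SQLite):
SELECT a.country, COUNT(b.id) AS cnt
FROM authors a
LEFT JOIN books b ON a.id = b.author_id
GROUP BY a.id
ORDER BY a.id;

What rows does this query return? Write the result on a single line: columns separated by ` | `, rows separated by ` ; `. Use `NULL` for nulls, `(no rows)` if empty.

Chile | 6 ; USA | 5 ; Germany | 3

LEFT JOIN keeps every authors row; unmatched ones get NULL for books columns.
Group by authors.id and compute COUNT(b.id). COUNT(col) of an all-NULL group is 0.
  1: ids {4, 6, 7, 27, 28, 29} → COUNT(b.id)=6
  2: ids {2, 11, 13, 18, 38} → COUNT(b.id)=5
  3: ids {5, 36, 42} → COUNT(b.id)=3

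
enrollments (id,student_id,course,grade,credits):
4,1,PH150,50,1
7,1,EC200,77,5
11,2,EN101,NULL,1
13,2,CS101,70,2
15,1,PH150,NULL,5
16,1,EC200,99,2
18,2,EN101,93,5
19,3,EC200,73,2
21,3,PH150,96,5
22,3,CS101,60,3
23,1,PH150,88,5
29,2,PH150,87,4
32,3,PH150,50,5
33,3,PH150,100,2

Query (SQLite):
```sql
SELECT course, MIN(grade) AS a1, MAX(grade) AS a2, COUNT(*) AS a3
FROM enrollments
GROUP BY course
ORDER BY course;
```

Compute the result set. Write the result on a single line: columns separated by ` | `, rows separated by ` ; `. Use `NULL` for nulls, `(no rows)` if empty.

CS101 | 60 | 70 | 2 ; EC200 | 73 | 99 | 3 ; EN101 | 93 | 93 | 2 ; PH150 | 50 | 100 | 7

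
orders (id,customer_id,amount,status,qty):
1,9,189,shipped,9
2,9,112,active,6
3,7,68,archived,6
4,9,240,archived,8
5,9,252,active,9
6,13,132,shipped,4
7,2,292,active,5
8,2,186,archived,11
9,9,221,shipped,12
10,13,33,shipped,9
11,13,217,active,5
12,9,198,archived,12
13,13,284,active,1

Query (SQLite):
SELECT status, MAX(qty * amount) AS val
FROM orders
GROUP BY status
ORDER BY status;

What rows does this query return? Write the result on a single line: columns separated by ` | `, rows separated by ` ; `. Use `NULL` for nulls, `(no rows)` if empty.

For each row compute qty * amount.
Group by status; take MAX of the expression per group.
  active: ids {2, 5, 7, 11, 13} → MAX(qty * amount)=2268
  archived: ids {3, 4, 8, 12} → MAX(qty * amount)=2376
  shipped: ids {1, 6, 9, 10} → MAX(qty * amount)=2652

active | 2268 ; archived | 2376 ; shipped | 2652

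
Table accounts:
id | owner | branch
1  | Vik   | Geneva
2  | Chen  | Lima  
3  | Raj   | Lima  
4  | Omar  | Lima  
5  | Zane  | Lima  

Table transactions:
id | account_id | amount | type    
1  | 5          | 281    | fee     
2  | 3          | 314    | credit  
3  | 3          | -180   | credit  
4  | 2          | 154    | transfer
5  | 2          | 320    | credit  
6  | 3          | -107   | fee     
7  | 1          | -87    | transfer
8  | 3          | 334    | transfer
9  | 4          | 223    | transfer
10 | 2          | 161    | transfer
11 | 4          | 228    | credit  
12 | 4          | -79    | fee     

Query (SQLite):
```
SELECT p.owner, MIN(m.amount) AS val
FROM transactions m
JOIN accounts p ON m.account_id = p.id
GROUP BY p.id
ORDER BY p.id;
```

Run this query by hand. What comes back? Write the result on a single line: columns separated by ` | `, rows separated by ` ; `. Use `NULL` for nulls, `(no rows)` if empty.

Vik | -87 ; Chen | 154 ; Raj | -180 ; Omar | -79 ; Zane | 281

Join each transactions row to its accounts via account_id.
Group joined rows by accounts.id; compute MIN(m.amount) per group.
  1: ids {7} → MIN(m.amount)=-87
  2: ids {4, 5, 10} → MIN(m.amount)=154
  3: ids {2, 3, 6, 8} → MIN(m.amount)=-180
  4: ids {9, 11, 12} → MIN(m.amount)=-79
  5: ids {1} → MIN(m.amount)=281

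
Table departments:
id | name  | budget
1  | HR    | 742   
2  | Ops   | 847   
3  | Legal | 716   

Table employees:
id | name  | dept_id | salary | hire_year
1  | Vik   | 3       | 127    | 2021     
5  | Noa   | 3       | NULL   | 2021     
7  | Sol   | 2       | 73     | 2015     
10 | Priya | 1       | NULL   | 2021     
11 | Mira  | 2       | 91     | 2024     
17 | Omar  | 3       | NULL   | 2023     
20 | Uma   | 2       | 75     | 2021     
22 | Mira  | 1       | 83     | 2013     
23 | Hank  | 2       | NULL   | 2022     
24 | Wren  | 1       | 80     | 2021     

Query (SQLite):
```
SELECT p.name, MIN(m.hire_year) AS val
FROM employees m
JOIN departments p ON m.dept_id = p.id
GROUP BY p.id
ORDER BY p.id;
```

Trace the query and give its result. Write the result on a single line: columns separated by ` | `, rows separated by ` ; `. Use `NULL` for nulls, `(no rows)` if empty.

HR | 2013 ; Ops | 2015 ; Legal | 2021

Join each employees row to its departments via dept_id.
Group joined rows by departments.id; compute MIN(m.hire_year) per group.
  1: ids {10, 22, 24} → MIN(m.hire_year)=2013
  2: ids {7, 11, 20, 23} → MIN(m.hire_year)=2015
  3: ids {1, 5, 17} → MIN(m.hire_year)=2021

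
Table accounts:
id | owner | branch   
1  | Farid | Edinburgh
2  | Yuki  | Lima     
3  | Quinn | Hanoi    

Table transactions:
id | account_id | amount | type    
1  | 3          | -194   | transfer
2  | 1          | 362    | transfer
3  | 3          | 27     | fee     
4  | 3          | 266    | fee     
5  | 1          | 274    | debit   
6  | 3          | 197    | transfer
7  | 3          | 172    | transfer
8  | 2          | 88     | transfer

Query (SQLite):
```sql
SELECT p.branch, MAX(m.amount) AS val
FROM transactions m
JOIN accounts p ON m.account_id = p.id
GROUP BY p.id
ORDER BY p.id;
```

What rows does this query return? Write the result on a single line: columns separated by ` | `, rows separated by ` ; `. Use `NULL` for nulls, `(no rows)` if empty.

Edinburgh | 362 ; Lima | 88 ; Hanoi | 266

Join each transactions row to its accounts via account_id.
Group joined rows by accounts.id; compute MAX(m.amount) per group.
  1: ids {2, 5} → MAX(m.amount)=362
  2: ids {8} → MAX(m.amount)=88
  3: ids {1, 3, 4, 6, 7} → MAX(m.amount)=266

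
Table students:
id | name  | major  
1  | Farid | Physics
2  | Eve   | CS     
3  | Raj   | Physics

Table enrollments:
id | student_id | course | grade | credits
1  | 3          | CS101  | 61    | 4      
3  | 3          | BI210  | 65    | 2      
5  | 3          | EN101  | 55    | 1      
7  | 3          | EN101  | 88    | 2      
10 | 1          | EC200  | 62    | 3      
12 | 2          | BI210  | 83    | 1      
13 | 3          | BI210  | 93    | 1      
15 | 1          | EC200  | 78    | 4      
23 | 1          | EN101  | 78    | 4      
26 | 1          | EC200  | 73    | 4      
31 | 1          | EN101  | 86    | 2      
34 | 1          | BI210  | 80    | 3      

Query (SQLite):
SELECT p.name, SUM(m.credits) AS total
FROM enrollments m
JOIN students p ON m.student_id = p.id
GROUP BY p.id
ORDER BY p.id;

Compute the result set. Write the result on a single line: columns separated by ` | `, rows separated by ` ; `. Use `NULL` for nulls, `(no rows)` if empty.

Farid | 20 ; Eve | 1 ; Raj | 10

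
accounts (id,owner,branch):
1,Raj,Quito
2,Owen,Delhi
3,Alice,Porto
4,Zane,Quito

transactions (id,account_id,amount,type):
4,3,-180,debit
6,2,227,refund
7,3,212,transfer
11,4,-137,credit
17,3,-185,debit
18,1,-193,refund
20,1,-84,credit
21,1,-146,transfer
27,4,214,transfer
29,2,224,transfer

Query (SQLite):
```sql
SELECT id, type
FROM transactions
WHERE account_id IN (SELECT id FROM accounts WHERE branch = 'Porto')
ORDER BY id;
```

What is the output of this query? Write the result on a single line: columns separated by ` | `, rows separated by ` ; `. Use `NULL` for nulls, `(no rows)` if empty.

4 | debit ; 7 | transfer ; 17 | debit

Inner query: accounts.id where branch = 'Porto'.
Outer: keep transactions rows whose account_id is in that set.
Inner query → {3}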